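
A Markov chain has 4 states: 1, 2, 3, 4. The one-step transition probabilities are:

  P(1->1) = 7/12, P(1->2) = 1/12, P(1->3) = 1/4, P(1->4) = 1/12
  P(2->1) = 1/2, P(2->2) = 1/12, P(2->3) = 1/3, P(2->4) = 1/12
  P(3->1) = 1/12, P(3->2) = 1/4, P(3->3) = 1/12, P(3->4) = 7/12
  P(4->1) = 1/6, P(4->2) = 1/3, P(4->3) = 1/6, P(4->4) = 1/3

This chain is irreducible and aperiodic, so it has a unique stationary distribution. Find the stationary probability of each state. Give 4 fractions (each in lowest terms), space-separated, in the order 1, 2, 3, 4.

Answer: 139/387 70/387 9/43 97/387

Derivation:
The stationary distribution satisfies pi = pi * P, i.e.:
  pi_1 = 7/12*pi_1 + 1/2*pi_2 + 1/12*pi_3 + 1/6*pi_4
  pi_2 = 1/12*pi_1 + 1/12*pi_2 + 1/4*pi_3 + 1/3*pi_4
  pi_3 = 1/4*pi_1 + 1/3*pi_2 + 1/12*pi_3 + 1/6*pi_4
  pi_4 = 1/12*pi_1 + 1/12*pi_2 + 7/12*pi_3 + 1/3*pi_4
with normalization: pi_1 + pi_2 + pi_3 + pi_4 = 1.

Using the first 3 balance equations plus normalization, the linear system A*pi = b is:
  [-5/12, 1/2, 1/12, 1/6] . pi = 0
  [1/12, -11/12, 1/4, 1/3] . pi = 0
  [1/4, 1/3, -11/12, 1/6] . pi = 0
  [1, 1, 1, 1] . pi = 1

Solving yields:
  pi_1 = 139/387
  pi_2 = 70/387
  pi_3 = 9/43
  pi_4 = 97/387

Verification (pi * P):
  139/387*7/12 + 70/387*1/2 + 9/43*1/12 + 97/387*1/6 = 139/387 = pi_1  (ok)
  139/387*1/12 + 70/387*1/12 + 9/43*1/4 + 97/387*1/3 = 70/387 = pi_2  (ok)
  139/387*1/4 + 70/387*1/3 + 9/43*1/12 + 97/387*1/6 = 9/43 = pi_3  (ok)
  139/387*1/12 + 70/387*1/12 + 9/43*7/12 + 97/387*1/3 = 97/387 = pi_4  (ok)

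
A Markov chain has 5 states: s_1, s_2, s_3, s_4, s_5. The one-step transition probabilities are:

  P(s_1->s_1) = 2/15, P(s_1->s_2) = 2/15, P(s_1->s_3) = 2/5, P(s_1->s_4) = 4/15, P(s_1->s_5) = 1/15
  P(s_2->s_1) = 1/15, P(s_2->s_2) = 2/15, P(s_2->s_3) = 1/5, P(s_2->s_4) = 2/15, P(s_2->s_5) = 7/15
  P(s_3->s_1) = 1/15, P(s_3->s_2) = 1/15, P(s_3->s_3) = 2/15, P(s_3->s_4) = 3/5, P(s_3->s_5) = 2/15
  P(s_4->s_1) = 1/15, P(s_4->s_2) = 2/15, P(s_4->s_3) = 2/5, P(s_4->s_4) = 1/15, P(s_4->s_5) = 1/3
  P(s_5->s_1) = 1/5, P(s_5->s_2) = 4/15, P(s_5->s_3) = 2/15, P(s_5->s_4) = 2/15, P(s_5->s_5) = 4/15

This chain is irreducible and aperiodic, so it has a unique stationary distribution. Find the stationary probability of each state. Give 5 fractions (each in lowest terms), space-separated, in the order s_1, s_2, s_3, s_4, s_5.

The stationary distribution satisfies pi = pi * P, i.e.:
  pi_s_1 = 2/15*pi_s_1 + 1/15*pi_s_2 + 1/15*pi_s_3 + 1/15*pi_s_4 + 1/5*pi_s_5
  pi_s_2 = 2/15*pi_s_1 + 2/15*pi_s_2 + 1/15*pi_s_3 + 2/15*pi_s_4 + 4/15*pi_s_5
  pi_s_3 = 2/5*pi_s_1 + 1/5*pi_s_2 + 2/15*pi_s_3 + 2/5*pi_s_4 + 2/15*pi_s_5
  pi_s_4 = 4/15*pi_s_1 + 2/15*pi_s_2 + 3/5*pi_s_3 + 1/15*pi_s_4 + 2/15*pi_s_5
  pi_s_5 = 1/15*pi_s_1 + 7/15*pi_s_2 + 2/15*pi_s_3 + 1/3*pi_s_4 + 4/15*pi_s_5
with normalization: pi_s_1 + pi_s_2 + pi_s_3 + pi_s_4 + pi_s_5 = 1.

Using the first 4 balance equations plus normalization, the linear system A*pi = b is:
  [-13/15, 1/15, 1/15, 1/15, 1/5] . pi = 0
  [2/15, -13/15, 1/15, 2/15, 4/15] . pi = 0
  [2/5, 1/5, -13/15, 2/5, 2/15] . pi = 0
  [4/15, 2/15, 3/5, -14/15, 2/15] . pi = 0
  [1, 1, 1, 1, 1] . pi = 1

Solving yields:
  pi_s_1 = 71/654
  pi_s_2 = 2339/15369
  pi_s_3 = 3643/15369
  pi_s_4 = 7447/30738
  pi_s_5 = 85/327

Verification (pi * P):
  71/654*2/15 + 2339/15369*1/15 + 3643/15369*1/15 + 7447/30738*1/15 + 85/327*1/5 = 71/654 = pi_s_1  (ok)
  71/654*2/15 + 2339/15369*2/15 + 3643/15369*1/15 + 7447/30738*2/15 + 85/327*4/15 = 2339/15369 = pi_s_2  (ok)
  71/654*2/5 + 2339/15369*1/5 + 3643/15369*2/15 + 7447/30738*2/5 + 85/327*2/15 = 3643/15369 = pi_s_3  (ok)
  71/654*4/15 + 2339/15369*2/15 + 3643/15369*3/5 + 7447/30738*1/15 + 85/327*2/15 = 7447/30738 = pi_s_4  (ok)
  71/654*1/15 + 2339/15369*7/15 + 3643/15369*2/15 + 7447/30738*1/3 + 85/327*4/15 = 85/327 = pi_s_5  (ok)

Answer: 71/654 2339/15369 3643/15369 7447/30738 85/327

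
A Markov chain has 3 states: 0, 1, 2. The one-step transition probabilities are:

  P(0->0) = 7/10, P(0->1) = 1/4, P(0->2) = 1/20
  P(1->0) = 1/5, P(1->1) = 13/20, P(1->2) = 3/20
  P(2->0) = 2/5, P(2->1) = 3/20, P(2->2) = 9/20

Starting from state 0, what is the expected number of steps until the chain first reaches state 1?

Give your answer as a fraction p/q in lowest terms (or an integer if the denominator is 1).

Let h_i = expected steps to first reach 1 from state i.
Boundary: h_1 = 0.
First-step equations for the other states:
  h_0 = 1 + 7/10*h_0 + 1/4*h_1 + 1/20*h_2
  h_2 = 1 + 2/5*h_0 + 3/20*h_1 + 9/20*h_2

Substituting h_1 = 0 and rearranging gives the linear system (I - Q) h = 1:
  [3/10, -1/20] . (h_0, h_2) = 1
  [-2/5, 11/20] . (h_0, h_2) = 1

Solving yields:
  h_0 = 120/29
  h_2 = 140/29

Starting state is 0, so the expected hitting time is h_0 = 120/29.

Answer: 120/29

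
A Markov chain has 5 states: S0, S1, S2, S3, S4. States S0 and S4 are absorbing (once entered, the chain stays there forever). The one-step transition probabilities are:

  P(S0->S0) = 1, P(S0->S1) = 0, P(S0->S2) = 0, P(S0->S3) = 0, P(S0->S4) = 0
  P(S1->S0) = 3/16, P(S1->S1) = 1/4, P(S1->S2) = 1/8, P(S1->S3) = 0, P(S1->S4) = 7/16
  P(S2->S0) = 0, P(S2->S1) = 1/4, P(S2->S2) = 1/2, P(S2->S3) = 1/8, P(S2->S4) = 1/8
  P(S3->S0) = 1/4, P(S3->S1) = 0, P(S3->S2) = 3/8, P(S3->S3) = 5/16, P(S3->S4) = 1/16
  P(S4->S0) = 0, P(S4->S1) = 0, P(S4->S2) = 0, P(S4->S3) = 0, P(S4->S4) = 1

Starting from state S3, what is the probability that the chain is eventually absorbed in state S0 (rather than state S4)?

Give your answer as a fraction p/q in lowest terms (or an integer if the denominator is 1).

Let a_i = P(absorbed in S0 | start in state i).
Boundary conditions: a_S0 = 1, a_S4 = 0.
For each transient state i, a_i = sum_j P(i->j) * a_j:
  a_S1 = 3/16*a_S0 + 1/4*a_S1 + 1/8*a_S2 + 0*a_S3 + 7/16*a_S4
  a_S2 = 0*a_S0 + 1/4*a_S1 + 1/2*a_S2 + 1/8*a_S3 + 1/8*a_S4
  a_S3 = 1/4*a_S0 + 0*a_S1 + 3/8*a_S2 + 5/16*a_S3 + 1/16*a_S4

Substituting a_S0 = 1 and a_S4 = 0, rearrange to (I - Q) a = r where r[i] = P(i -> S0):
  [3/4, -1/8, 0] . (a_S1, a_S2, a_S3) = 3/16
  [-1/4, 1/2, -1/8] . (a_S1, a_S2, a_S3) = 0
  [0, -3/8, 11/16] . (a_S1, a_S2, a_S3) = 1/4

Solving yields:
  a_S1 = 61/206
  a_S2 = 57/206
  a_S3 = 53/103

Starting state is S3, so the absorption probability is a_S3 = 53/103.

Answer: 53/103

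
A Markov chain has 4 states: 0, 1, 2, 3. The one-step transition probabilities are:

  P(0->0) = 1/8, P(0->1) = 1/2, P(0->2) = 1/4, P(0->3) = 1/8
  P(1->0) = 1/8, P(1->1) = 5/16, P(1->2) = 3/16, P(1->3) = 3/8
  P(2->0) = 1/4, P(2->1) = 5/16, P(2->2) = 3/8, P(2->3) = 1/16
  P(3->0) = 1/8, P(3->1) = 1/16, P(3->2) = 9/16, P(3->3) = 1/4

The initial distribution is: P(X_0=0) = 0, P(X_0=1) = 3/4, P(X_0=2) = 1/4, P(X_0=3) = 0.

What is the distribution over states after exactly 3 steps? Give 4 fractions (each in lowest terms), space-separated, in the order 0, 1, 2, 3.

Propagating the distribution step by step (d_{t+1} = d_t * P):
d_0 = (0=0, 1=3/4, 2=1/4, 3=0)
  d_1[0] = 0*1/8 + 3/4*1/8 + 1/4*1/4 + 0*1/8 = 5/32
  d_1[1] = 0*1/2 + 3/4*5/16 + 1/4*5/16 + 0*1/16 = 5/16
  d_1[2] = 0*1/4 + 3/4*3/16 + 1/4*3/8 + 0*9/16 = 15/64
  d_1[3] = 0*1/8 + 3/4*3/8 + 1/4*1/16 + 0*1/4 = 19/64
d_1 = (0=5/32, 1=5/16, 2=15/64, 3=19/64)
  d_2[0] = 5/32*1/8 + 5/16*1/8 + 15/64*1/4 + 19/64*1/8 = 79/512
  d_2[1] = 5/32*1/2 + 5/16*5/16 + 15/64*5/16 + 19/64*1/16 = 137/512
  d_2[2] = 5/32*1/4 + 5/16*3/16 + 15/64*3/8 + 19/64*9/16 = 361/1024
  d_2[3] = 5/32*1/8 + 5/16*3/8 + 15/64*1/16 + 19/64*1/4 = 231/1024
d_2 = (0=79/512, 1=137/512, 2=361/1024, 3=231/1024)
  d_3[0] = 79/512*1/8 + 137/512*1/8 + 361/1024*1/4 + 231/1024*1/8 = 1385/8192
  d_3[1] = 79/512*1/2 + 137/512*5/16 + 361/1024*5/16 + 231/1024*1/16 = 2335/8192
  d_3[2] = 79/512*1/4 + 137/512*3/16 + 361/1024*3/8 + 231/1024*9/16 = 5699/16384
  d_3[3] = 79/512*1/8 + 137/512*3/8 + 361/1024*1/16 + 231/1024*1/4 = 3245/16384
d_3 = (0=1385/8192, 1=2335/8192, 2=5699/16384, 3=3245/16384)

Answer: 1385/8192 2335/8192 5699/16384 3245/16384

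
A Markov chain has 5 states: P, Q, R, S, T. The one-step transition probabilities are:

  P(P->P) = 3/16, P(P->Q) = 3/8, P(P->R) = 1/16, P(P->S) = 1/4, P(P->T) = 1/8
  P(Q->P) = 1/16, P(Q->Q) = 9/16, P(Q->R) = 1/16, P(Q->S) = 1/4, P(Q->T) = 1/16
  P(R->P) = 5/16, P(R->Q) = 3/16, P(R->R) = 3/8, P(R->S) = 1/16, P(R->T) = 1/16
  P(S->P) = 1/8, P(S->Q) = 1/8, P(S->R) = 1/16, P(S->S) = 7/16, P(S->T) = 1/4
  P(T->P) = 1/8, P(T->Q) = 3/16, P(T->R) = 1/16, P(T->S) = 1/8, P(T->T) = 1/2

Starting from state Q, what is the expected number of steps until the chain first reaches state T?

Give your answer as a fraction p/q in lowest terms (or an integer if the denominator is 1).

Answer: 364/45

Derivation:
Let h_i = expected steps to first reach T from state i.
Boundary: h_T = 0.
First-step equations for the other states:
  h_P = 1 + 3/16*h_P + 3/8*h_Q + 1/16*h_R + 1/4*h_S + 1/8*h_T
  h_Q = 1 + 1/16*h_P + 9/16*h_Q + 1/16*h_R + 1/4*h_S + 1/16*h_T
  h_R = 1 + 5/16*h_P + 3/16*h_Q + 3/8*h_R + 1/16*h_S + 1/16*h_T
  h_S = 1 + 1/8*h_P + 1/8*h_Q + 1/16*h_R + 7/16*h_S + 1/4*h_T

Substituting h_T = 0 and rearranging gives the linear system (I - Q) h = 1:
  [13/16, -3/8, -1/16, -1/4] . (h_P, h_Q, h_R, h_S) = 1
  [-1/16, 7/16, -1/16, -1/4] . (h_P, h_Q, h_R, h_S) = 1
  [-5/16, -3/16, 5/8, -1/16] . (h_P, h_Q, h_R, h_S) = 1
  [-1/8, -1/8, -1/16, 9/16] . (h_P, h_Q, h_R, h_S) = 1

Solving yields:
  h_P = 338/45
  h_Q = 364/45
  h_R = 42/5
  h_S = 278/45

Starting state is Q, so the expected hitting time is h_Q = 364/45.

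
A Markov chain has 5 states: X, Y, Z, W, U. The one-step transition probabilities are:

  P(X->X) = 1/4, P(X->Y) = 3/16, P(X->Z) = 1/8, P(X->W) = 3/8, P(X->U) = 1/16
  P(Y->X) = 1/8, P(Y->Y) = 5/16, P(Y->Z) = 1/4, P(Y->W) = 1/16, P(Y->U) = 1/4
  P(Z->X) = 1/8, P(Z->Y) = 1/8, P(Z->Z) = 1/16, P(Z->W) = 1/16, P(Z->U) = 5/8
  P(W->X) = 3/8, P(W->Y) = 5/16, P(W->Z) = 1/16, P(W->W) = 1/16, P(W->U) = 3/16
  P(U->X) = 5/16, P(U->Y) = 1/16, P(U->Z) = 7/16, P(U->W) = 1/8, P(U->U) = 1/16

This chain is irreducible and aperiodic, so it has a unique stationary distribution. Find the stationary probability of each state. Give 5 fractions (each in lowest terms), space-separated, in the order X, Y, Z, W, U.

Answer: 1347/5741 14104/74633 14789/74633 11201/74633 17028/74633

Derivation:
The stationary distribution satisfies pi = pi * P, i.e.:
  pi_X = 1/4*pi_X + 1/8*pi_Y + 1/8*pi_Z + 3/8*pi_W + 5/16*pi_U
  pi_Y = 3/16*pi_X + 5/16*pi_Y + 1/8*pi_Z + 5/16*pi_W + 1/16*pi_U
  pi_Z = 1/8*pi_X + 1/4*pi_Y + 1/16*pi_Z + 1/16*pi_W + 7/16*pi_U
  pi_W = 3/8*pi_X + 1/16*pi_Y + 1/16*pi_Z + 1/16*pi_W + 1/8*pi_U
  pi_U = 1/16*pi_X + 1/4*pi_Y + 5/8*pi_Z + 3/16*pi_W + 1/16*pi_U
with normalization: pi_X + pi_Y + pi_Z + pi_W + pi_U = 1.

Using the first 4 balance equations plus normalization, the linear system A*pi = b is:
  [-3/4, 1/8, 1/8, 3/8, 5/16] . pi = 0
  [3/16, -11/16, 1/8, 5/16, 1/16] . pi = 0
  [1/8, 1/4, -15/16, 1/16, 7/16] . pi = 0
  [3/8, 1/16, 1/16, -15/16, 1/8] . pi = 0
  [1, 1, 1, 1, 1] . pi = 1

Solving yields:
  pi_X = 1347/5741
  pi_Y = 14104/74633
  pi_Z = 14789/74633
  pi_W = 11201/74633
  pi_U = 17028/74633

Verification (pi * P):
  1347/5741*1/4 + 14104/74633*1/8 + 14789/74633*1/8 + 11201/74633*3/8 + 17028/74633*5/16 = 1347/5741 = pi_X  (ok)
  1347/5741*3/16 + 14104/74633*5/16 + 14789/74633*1/8 + 11201/74633*5/16 + 17028/74633*1/16 = 14104/74633 = pi_Y  (ok)
  1347/5741*1/8 + 14104/74633*1/4 + 14789/74633*1/16 + 11201/74633*1/16 + 17028/74633*7/16 = 14789/74633 = pi_Z  (ok)
  1347/5741*3/8 + 14104/74633*1/16 + 14789/74633*1/16 + 11201/74633*1/16 + 17028/74633*1/8 = 11201/74633 = pi_W  (ok)
  1347/5741*1/16 + 14104/74633*1/4 + 14789/74633*5/8 + 11201/74633*3/16 + 17028/74633*1/16 = 17028/74633 = pi_U  (ok)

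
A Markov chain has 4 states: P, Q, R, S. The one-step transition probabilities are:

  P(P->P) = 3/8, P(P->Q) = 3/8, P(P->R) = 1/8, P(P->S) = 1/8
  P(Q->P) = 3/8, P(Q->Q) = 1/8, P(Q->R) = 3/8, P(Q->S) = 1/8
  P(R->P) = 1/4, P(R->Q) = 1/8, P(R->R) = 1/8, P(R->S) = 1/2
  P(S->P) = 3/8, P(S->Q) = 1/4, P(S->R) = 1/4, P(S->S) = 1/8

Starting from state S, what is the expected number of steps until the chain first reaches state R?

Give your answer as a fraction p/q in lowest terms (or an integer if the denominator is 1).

Answer: 72/17

Derivation:
Let h_i = expected steps to first reach R from state i.
Boundary: h_R = 0.
First-step equations for the other states:
  h_P = 1 + 3/8*h_P + 3/8*h_Q + 1/8*h_R + 1/8*h_S
  h_Q = 1 + 3/8*h_P + 1/8*h_Q + 3/8*h_R + 1/8*h_S
  h_S = 1 + 3/8*h_P + 1/4*h_Q + 1/4*h_R + 1/8*h_S

Substituting h_R = 0 and rearranging gives the linear system (I - Q) h = 1:
  [5/8, -3/8, -1/8] . (h_P, h_Q, h_S) = 1
  [-3/8, 7/8, -1/8] . (h_P, h_Q, h_S) = 1
  [-3/8, -1/4, 7/8] . (h_P, h_Q, h_S) = 1

Solving yields:
  h_P = 80/17
  h_Q = 64/17
  h_S = 72/17

Starting state is S, so the expected hitting time is h_S = 72/17.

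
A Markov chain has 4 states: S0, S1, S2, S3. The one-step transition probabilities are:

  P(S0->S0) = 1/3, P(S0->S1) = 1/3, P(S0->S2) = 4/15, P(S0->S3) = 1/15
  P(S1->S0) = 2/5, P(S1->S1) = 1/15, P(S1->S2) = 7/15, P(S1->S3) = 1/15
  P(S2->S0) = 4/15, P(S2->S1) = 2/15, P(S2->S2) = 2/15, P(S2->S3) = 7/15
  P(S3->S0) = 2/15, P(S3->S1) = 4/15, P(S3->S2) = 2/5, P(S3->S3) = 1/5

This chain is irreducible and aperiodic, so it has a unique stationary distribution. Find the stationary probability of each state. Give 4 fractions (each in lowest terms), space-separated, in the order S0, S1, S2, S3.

Answer: 584/2053 421/2053 609/2053 439/2053

Derivation:
The stationary distribution satisfies pi = pi * P, i.e.:
  pi_S0 = 1/3*pi_S0 + 2/5*pi_S1 + 4/15*pi_S2 + 2/15*pi_S3
  pi_S1 = 1/3*pi_S0 + 1/15*pi_S1 + 2/15*pi_S2 + 4/15*pi_S3
  pi_S2 = 4/15*pi_S0 + 7/15*pi_S1 + 2/15*pi_S2 + 2/5*pi_S3
  pi_S3 = 1/15*pi_S0 + 1/15*pi_S1 + 7/15*pi_S2 + 1/5*pi_S3
with normalization: pi_S0 + pi_S1 + pi_S2 + pi_S3 = 1.

Using the first 3 balance equations plus normalization, the linear system A*pi = b is:
  [-2/3, 2/5, 4/15, 2/15] . pi = 0
  [1/3, -14/15, 2/15, 4/15] . pi = 0
  [4/15, 7/15, -13/15, 2/5] . pi = 0
  [1, 1, 1, 1] . pi = 1

Solving yields:
  pi_S0 = 584/2053
  pi_S1 = 421/2053
  pi_S2 = 609/2053
  pi_S3 = 439/2053

Verification (pi * P):
  584/2053*1/3 + 421/2053*2/5 + 609/2053*4/15 + 439/2053*2/15 = 584/2053 = pi_S0  (ok)
  584/2053*1/3 + 421/2053*1/15 + 609/2053*2/15 + 439/2053*4/15 = 421/2053 = pi_S1  (ok)
  584/2053*4/15 + 421/2053*7/15 + 609/2053*2/15 + 439/2053*2/5 = 609/2053 = pi_S2  (ok)
  584/2053*1/15 + 421/2053*1/15 + 609/2053*7/15 + 439/2053*1/5 = 439/2053 = pi_S3  (ok)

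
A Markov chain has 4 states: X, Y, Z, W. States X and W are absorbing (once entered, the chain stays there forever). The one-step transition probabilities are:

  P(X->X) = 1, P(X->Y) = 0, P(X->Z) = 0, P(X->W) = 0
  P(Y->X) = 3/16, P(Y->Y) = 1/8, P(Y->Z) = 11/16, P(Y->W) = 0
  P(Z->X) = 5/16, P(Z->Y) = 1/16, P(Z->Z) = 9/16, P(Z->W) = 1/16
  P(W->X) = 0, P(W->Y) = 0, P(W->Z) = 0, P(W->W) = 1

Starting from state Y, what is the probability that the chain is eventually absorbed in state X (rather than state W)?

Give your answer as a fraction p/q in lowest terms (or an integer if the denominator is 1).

Answer: 76/87

Derivation:
Let a_i = P(absorbed in X | start in state i).
Boundary conditions: a_X = 1, a_W = 0.
For each transient state i, a_i = sum_j P(i->j) * a_j:
  a_Y = 3/16*a_X + 1/8*a_Y + 11/16*a_Z + 0*a_W
  a_Z = 5/16*a_X + 1/16*a_Y + 9/16*a_Z + 1/16*a_W

Substituting a_X = 1 and a_W = 0, rearrange to (I - Q) a = r where r[i] = P(i -> X):
  [7/8, -11/16] . (a_Y, a_Z) = 3/16
  [-1/16, 7/16] . (a_Y, a_Z) = 5/16

Solving yields:
  a_Y = 76/87
  a_Z = 73/87

Starting state is Y, so the absorption probability is a_Y = 76/87.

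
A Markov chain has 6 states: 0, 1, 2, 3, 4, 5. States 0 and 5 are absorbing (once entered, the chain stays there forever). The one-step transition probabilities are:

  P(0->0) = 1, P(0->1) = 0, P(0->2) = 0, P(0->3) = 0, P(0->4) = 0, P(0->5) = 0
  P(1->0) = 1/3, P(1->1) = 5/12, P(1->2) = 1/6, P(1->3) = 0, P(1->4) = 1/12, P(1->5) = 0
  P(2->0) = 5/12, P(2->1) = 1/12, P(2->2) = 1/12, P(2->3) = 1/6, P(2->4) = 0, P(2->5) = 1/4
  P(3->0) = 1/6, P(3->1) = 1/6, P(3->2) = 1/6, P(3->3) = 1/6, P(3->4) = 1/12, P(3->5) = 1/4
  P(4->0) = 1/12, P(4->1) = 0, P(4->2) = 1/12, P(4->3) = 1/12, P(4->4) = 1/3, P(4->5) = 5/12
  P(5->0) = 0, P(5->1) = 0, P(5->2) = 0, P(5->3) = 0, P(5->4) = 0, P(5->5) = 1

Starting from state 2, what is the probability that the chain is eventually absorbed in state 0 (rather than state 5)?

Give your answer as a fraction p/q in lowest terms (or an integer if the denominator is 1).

Let a_i = P(absorbed in 0 | start in state i).
Boundary conditions: a_0 = 1, a_5 = 0.
For each transient state i, a_i = sum_j P(i->j) * a_j:
  a_1 = 1/3*a_0 + 5/12*a_1 + 1/6*a_2 + 0*a_3 + 1/12*a_4 + 0*a_5
  a_2 = 5/12*a_0 + 1/12*a_1 + 1/12*a_2 + 1/6*a_3 + 0*a_4 + 1/4*a_5
  a_3 = 1/6*a_0 + 1/6*a_1 + 1/6*a_2 + 1/6*a_3 + 1/12*a_4 + 1/4*a_5
  a_4 = 1/12*a_0 + 0*a_1 + 1/12*a_2 + 1/12*a_3 + 1/3*a_4 + 5/12*a_5

Substituting a_0 = 1 and a_5 = 0, rearrange to (I - Q) a = r where r[i] = P(i -> 0):
  [7/12, -1/6, 0, -1/12] . (a_1, a_2, a_3, a_4) = 1/3
  [-1/12, 11/12, -1/6, 0] . (a_1, a_2, a_3, a_4) = 5/12
  [-1/6, -1/6, 5/6, -1/12] . (a_1, a_2, a_3, a_4) = 1/6
  [0, -1/12, -1/12, 2/3] . (a_1, a_2, a_3, a_4) = 1/12

Solving yields:
  a_1 = 878/1117
  a_2 = 3453/5585
  a_3 = 2834/5585
  a_4 = 1484/5585

Starting state is 2, so the absorption probability is a_2 = 3453/5585.

Answer: 3453/5585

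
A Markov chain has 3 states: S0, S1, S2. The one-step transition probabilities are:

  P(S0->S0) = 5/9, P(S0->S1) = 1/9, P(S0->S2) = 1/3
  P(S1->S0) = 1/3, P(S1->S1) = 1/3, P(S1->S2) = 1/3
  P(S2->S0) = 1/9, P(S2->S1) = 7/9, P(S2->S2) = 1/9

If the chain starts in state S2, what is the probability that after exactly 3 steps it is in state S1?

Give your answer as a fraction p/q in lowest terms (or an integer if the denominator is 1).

Computing P^3 by repeated multiplication:
P^1 =
  S0: [5/9, 1/9, 1/3]
  S1: [1/3, 1/3, 1/3]
  S2: [1/9, 7/9, 1/9]
P^2 =
  S0: [31/81, 29/81, 7/27]
  S1: [1/3, 11/27, 7/27]
  S2: [1/3, 29/81, 25/81]
P^3 =
  S0: [263/729, 265/729, 67/243]
  S1: [85/243, 91/243, 67/243]
  S2: [247/729, 289/729, 193/729]

(P^3)[S2 -> S1] = 289/729

Answer: 289/729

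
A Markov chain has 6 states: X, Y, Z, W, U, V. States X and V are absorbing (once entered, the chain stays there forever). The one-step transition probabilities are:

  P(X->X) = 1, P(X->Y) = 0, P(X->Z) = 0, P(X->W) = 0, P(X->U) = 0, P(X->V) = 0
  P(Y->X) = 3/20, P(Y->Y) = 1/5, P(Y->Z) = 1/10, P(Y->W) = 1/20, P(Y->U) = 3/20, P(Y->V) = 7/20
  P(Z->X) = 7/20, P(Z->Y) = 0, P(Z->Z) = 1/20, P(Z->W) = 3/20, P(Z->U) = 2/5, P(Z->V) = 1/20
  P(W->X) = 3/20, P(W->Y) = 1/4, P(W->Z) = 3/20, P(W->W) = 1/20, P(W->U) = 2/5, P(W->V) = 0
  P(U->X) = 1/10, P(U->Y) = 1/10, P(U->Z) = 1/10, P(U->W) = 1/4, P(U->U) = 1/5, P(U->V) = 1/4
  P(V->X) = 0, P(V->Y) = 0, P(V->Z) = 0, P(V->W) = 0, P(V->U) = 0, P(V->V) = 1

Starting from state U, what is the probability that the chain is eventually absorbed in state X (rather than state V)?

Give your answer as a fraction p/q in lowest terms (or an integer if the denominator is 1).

Answer: 26429/63397

Derivation:
Let a_i = P(absorbed in X | start in state i).
Boundary conditions: a_X = 1, a_V = 0.
For each transient state i, a_i = sum_j P(i->j) * a_j:
  a_Y = 3/20*a_X + 1/5*a_Y + 1/10*a_Z + 1/20*a_W + 3/20*a_U + 7/20*a_V
  a_Z = 7/20*a_X + 0*a_Y + 1/20*a_Z + 3/20*a_W + 2/5*a_U + 1/20*a_V
  a_W = 3/20*a_X + 1/4*a_Y + 3/20*a_Z + 1/20*a_W + 2/5*a_U + 0*a_V
  a_U = 1/10*a_X + 1/10*a_Y + 1/10*a_Z + 1/4*a_W + 1/5*a_U + 1/4*a_V

Substituting a_X = 1 and a_V = 0, rearrange to (I - Q) a = r where r[i] = P(i -> X):
  [4/5, -1/10, -1/20, -3/20] . (a_Y, a_Z, a_W, a_U) = 3/20
  [0, 19/20, -3/20, -2/5] . (a_Y, a_Z, a_W, a_U) = 7/20
  [-1/4, -3/20, 19/20, -2/5] . (a_Y, a_Z, a_W, a_U) = 3/20
  [-1/10, -1/10, -1/4, 4/5] . (a_Y, a_Z, a_W, a_U) = 1/10

Solving yields:
  a_Y = 23926/63397
  a_Z = 39809/63397
  a_W = 33720/63397
  a_U = 26429/63397

Starting state is U, so the absorption probability is a_U = 26429/63397.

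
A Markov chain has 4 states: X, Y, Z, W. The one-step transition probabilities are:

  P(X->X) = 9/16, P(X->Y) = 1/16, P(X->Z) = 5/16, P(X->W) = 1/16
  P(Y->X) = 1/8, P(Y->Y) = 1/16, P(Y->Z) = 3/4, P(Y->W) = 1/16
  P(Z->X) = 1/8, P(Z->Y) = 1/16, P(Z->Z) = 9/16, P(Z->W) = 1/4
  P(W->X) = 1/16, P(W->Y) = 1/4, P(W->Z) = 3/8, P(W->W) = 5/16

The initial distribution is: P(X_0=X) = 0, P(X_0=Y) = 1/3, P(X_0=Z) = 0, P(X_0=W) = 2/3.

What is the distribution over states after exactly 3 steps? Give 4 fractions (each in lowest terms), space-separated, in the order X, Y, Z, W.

Answer: 721/4096 105/1024 6211/12288 1327/6144

Derivation:
Propagating the distribution step by step (d_{t+1} = d_t * P):
d_0 = (X=0, Y=1/3, Z=0, W=2/3)
  d_1[X] = 0*9/16 + 1/3*1/8 + 0*1/8 + 2/3*1/16 = 1/12
  d_1[Y] = 0*1/16 + 1/3*1/16 + 0*1/16 + 2/3*1/4 = 3/16
  d_1[Z] = 0*5/16 + 1/3*3/4 + 0*9/16 + 2/3*3/8 = 1/2
  d_1[W] = 0*1/16 + 1/3*1/16 + 0*1/4 + 2/3*5/16 = 11/48
d_1 = (X=1/12, Y=3/16, Z=1/2, W=11/48)
  d_2[X] = 1/12*9/16 + 3/16*1/8 + 1/2*1/8 + 11/48*1/16 = 113/768
  d_2[Y] = 1/12*1/16 + 3/16*1/16 + 1/2*1/16 + 11/48*1/4 = 27/256
  d_2[Z] = 1/12*5/16 + 3/16*3/4 + 1/2*9/16 + 11/48*3/8 = 205/384
  d_2[W] = 1/12*1/16 + 3/16*1/16 + 1/2*1/4 + 11/48*5/16 = 41/192
d_2 = (X=113/768, Y=27/256, Z=205/384, W=41/192)
  d_3[X] = 113/768*9/16 + 27/256*1/8 + 205/384*1/8 + 41/192*1/16 = 721/4096
  d_3[Y] = 113/768*1/16 + 27/256*1/16 + 205/384*1/16 + 41/192*1/4 = 105/1024
  d_3[Z] = 113/768*5/16 + 27/256*3/4 + 205/384*9/16 + 41/192*3/8 = 6211/12288
  d_3[W] = 113/768*1/16 + 27/256*1/16 + 205/384*1/4 + 41/192*5/16 = 1327/6144
d_3 = (X=721/4096, Y=105/1024, Z=6211/12288, W=1327/6144)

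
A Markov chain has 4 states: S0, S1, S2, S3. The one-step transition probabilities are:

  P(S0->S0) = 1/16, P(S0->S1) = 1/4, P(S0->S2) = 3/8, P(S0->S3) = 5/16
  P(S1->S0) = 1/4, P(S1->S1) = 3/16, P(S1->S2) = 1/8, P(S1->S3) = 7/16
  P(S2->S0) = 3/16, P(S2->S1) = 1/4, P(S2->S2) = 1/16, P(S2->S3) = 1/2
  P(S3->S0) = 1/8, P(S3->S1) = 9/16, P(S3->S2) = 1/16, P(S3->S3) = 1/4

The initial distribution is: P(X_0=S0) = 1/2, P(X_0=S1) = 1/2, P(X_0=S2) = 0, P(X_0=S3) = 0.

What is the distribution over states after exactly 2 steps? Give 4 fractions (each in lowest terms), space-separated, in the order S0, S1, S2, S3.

Propagating the distribution step by step (d_{t+1} = d_t * P):
d_0 = (S0=1/2, S1=1/2, S2=0, S3=0)
  d_1[S0] = 1/2*1/16 + 1/2*1/4 + 0*3/16 + 0*1/8 = 5/32
  d_1[S1] = 1/2*1/4 + 1/2*3/16 + 0*1/4 + 0*9/16 = 7/32
  d_1[S2] = 1/2*3/8 + 1/2*1/8 + 0*1/16 + 0*1/16 = 1/4
  d_1[S3] = 1/2*5/16 + 1/2*7/16 + 0*1/2 + 0*1/4 = 3/8
d_1 = (S0=5/32, S1=7/32, S2=1/4, S3=3/8)
  d_2[S0] = 5/32*1/16 + 7/32*1/4 + 1/4*3/16 + 3/8*1/8 = 81/512
  d_2[S1] = 5/32*1/4 + 7/32*3/16 + 1/4*1/4 + 3/8*9/16 = 181/512
  d_2[S2] = 5/32*3/8 + 7/32*1/8 + 1/4*1/16 + 3/8*1/16 = 1/8
  d_2[S3] = 5/32*5/16 + 7/32*7/16 + 1/4*1/2 + 3/8*1/4 = 93/256
d_2 = (S0=81/512, S1=181/512, S2=1/8, S3=93/256)

Answer: 81/512 181/512 1/8 93/256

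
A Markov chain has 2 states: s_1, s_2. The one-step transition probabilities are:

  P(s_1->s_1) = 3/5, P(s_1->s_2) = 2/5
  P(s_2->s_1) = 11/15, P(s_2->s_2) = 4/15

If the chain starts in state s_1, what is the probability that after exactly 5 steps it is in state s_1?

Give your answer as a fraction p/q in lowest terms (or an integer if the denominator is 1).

Computing P^5 by repeated multiplication:
P^1 =
  s_1: [3/5, 2/5]
  s_2: [11/15, 4/15]
P^2 =
  s_1: [49/75, 26/75]
  s_2: [143/225, 82/225]
P^3 =
  s_1: [727/1125, 398/1125]
  s_2: [2189/3375, 1186/3375]
P^4 =
  s_1: [10921/16875, 5954/16875]
  s_2: [32747/50625, 17878/50625]
P^5 =
  s_1: [163783/253125, 89342/253125]
  s_2: [491381/759375, 267994/759375]

(P^5)[s_1 -> s_1] = 163783/253125

Answer: 163783/253125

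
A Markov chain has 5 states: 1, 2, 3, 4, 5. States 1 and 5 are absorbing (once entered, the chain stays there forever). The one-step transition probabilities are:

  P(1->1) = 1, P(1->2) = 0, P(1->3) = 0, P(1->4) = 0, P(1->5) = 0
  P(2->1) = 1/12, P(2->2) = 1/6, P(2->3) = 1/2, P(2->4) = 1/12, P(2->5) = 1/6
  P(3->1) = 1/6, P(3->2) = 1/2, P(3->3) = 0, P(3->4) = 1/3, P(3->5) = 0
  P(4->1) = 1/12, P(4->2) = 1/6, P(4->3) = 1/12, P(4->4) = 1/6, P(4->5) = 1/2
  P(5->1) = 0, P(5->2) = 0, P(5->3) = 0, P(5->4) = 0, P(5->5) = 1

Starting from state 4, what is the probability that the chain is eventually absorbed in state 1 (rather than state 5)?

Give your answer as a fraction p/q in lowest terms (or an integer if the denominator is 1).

Answer: 79/361

Derivation:
Let a_i = P(absorbed in 1 | start in state i).
Boundary conditions: a_1 = 1, a_5 = 0.
For each transient state i, a_i = sum_j P(i->j) * a_j:
  a_2 = 1/12*a_1 + 1/6*a_2 + 1/2*a_3 + 1/12*a_4 + 1/6*a_5
  a_3 = 1/6*a_1 + 1/2*a_2 + 0*a_3 + 1/3*a_4 + 0*a_5
  a_4 = 1/12*a_1 + 1/6*a_2 + 1/12*a_3 + 1/6*a_4 + 1/2*a_5

Substituting a_1 = 1 and a_5 = 0, rearrange to (I - Q) a = r where r[i] = P(i -> 1):
  [5/6, -1/2, -1/12] . (a_2, a_3, a_4) = 1/12
  [-1/2, 1, -1/3] . (a_2, a_3, a_4) = 1/6
  [-1/6, -1/12, 5/6] . (a_2, a_3, a_4) = 1/12

Solving yields:
  a_2 = 137/361
  a_3 = 155/361
  a_4 = 79/361

Starting state is 4, so the absorption probability is a_4 = 79/361.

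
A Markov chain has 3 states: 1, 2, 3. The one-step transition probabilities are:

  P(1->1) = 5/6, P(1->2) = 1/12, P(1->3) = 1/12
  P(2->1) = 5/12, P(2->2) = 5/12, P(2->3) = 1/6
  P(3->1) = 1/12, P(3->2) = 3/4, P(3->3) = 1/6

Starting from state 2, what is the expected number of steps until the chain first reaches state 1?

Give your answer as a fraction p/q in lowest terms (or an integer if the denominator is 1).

Answer: 36/13

Derivation:
Let h_i = expected steps to first reach 1 from state i.
Boundary: h_1 = 0.
First-step equations for the other states:
  h_2 = 1 + 5/12*h_1 + 5/12*h_2 + 1/6*h_3
  h_3 = 1 + 1/12*h_1 + 3/4*h_2 + 1/6*h_3

Substituting h_1 = 0 and rearranging gives the linear system (I - Q) h = 1:
  [7/12, -1/6] . (h_2, h_3) = 1
  [-3/4, 5/6] . (h_2, h_3) = 1

Solving yields:
  h_2 = 36/13
  h_3 = 48/13

Starting state is 2, so the expected hitting time is h_2 = 36/13.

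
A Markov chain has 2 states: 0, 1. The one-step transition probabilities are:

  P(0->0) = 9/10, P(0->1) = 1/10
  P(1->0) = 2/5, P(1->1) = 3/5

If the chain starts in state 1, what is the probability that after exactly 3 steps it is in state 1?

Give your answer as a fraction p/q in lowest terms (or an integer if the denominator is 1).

Computing P^3 by repeated multiplication:
P^1 =
  0: [9/10, 1/10]
  1: [2/5, 3/5]
P^2 =
  0: [17/20, 3/20]
  1: [3/5, 2/5]
P^3 =
  0: [33/40, 7/40]
  1: [7/10, 3/10]

(P^3)[1 -> 1] = 3/10

Answer: 3/10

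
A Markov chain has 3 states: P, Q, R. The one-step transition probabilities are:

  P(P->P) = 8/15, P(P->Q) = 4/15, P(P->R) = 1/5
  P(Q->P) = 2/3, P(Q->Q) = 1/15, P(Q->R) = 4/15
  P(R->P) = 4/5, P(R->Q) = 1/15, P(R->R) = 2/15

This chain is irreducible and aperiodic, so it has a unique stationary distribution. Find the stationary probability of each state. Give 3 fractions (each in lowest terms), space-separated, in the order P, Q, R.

The stationary distribution satisfies pi = pi * P, i.e.:
  pi_P = 8/15*pi_P + 2/3*pi_Q + 4/5*pi_R
  pi_Q = 4/15*pi_P + 1/15*pi_Q + 1/15*pi_R
  pi_R = 1/5*pi_P + 4/15*pi_Q + 2/15*pi_R
with normalization: pi_P + pi_Q + pi_R = 1.

Using the first 2 balance equations plus normalization, the linear system A*pi = b is:
  [-7/15, 2/3, 4/5] . pi = 0
  [4/15, -14/15, 1/15] . pi = 0
  [1, 1, 1] . pi = 1

Solving yields:
  pi_P = 178/291
  pi_Q = 55/291
  pi_R = 58/291

Verification (pi * P):
  178/291*8/15 + 55/291*2/3 + 58/291*4/5 = 178/291 = pi_P  (ok)
  178/291*4/15 + 55/291*1/15 + 58/291*1/15 = 55/291 = pi_Q  (ok)
  178/291*1/5 + 55/291*4/15 + 58/291*2/15 = 58/291 = pi_R  (ok)

Answer: 178/291 55/291 58/291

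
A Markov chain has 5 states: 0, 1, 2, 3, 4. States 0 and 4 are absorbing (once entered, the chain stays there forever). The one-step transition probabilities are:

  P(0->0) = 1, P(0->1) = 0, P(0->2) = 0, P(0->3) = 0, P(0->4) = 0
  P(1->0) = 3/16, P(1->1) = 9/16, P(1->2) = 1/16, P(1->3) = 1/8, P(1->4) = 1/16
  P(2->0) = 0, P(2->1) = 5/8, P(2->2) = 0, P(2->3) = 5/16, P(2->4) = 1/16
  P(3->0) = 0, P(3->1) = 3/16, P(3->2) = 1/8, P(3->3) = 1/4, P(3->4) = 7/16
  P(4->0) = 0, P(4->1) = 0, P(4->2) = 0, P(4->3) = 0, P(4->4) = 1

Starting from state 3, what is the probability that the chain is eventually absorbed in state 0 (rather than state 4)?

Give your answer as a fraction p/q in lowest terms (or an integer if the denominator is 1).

Let a_i = P(absorbed in 0 | start in state i).
Boundary conditions: a_0 = 1, a_4 = 0.
For each transient state i, a_i = sum_j P(i->j) * a_j:
  a_1 = 3/16*a_0 + 9/16*a_1 + 1/16*a_2 + 1/8*a_3 + 1/16*a_4
  a_2 = 0*a_0 + 5/8*a_1 + 0*a_2 + 5/16*a_3 + 1/16*a_4
  a_3 = 0*a_0 + 3/16*a_1 + 1/8*a_2 + 1/4*a_3 + 7/16*a_4

Substituting a_0 = 1 and a_4 = 0, rearrange to (I - Q) a = r where r[i] = P(i -> 0):
  [7/16, -1/16, -1/8] . (a_1, a_2, a_3) = 3/16
  [-5/8, 1, -5/16] . (a_1, a_2, a_3) = 0
  [-3/16, -1/8, 3/4] . (a_1, a_2, a_3) = 0

Solving yields:
  a_1 = 546/1003
  a_2 = 405/1003
  a_3 = 12/59

Starting state is 3, so the absorption probability is a_3 = 12/59.

Answer: 12/59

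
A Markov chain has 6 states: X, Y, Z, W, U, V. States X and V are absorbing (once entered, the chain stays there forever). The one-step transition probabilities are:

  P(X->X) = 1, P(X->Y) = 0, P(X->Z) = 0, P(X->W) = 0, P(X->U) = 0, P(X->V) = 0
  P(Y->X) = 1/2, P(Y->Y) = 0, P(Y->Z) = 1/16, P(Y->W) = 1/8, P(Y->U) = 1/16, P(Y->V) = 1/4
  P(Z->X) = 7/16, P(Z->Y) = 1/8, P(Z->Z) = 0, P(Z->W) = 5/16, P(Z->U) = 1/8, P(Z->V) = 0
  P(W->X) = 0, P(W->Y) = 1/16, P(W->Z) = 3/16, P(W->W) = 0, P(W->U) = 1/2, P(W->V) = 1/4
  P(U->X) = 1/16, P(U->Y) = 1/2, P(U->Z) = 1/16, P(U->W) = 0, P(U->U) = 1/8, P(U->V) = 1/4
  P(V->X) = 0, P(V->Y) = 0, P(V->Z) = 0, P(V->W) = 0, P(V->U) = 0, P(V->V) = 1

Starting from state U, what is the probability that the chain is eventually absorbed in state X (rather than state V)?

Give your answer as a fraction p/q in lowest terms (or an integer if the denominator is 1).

Let a_i = P(absorbed in X | start in state i).
Boundary conditions: a_X = 1, a_V = 0.
For each transient state i, a_i = sum_j P(i->j) * a_j:
  a_Y = 1/2*a_X + 0*a_Y + 1/16*a_Z + 1/8*a_W + 1/16*a_U + 1/4*a_V
  a_Z = 7/16*a_X + 1/8*a_Y + 0*a_Z + 5/16*a_W + 1/8*a_U + 0*a_V
  a_W = 0*a_X + 1/16*a_Y + 3/16*a_Z + 0*a_W + 1/2*a_U + 1/4*a_V
  a_U = 1/16*a_X + 1/2*a_Y + 1/16*a_Z + 0*a_W + 1/8*a_U + 1/4*a_V

Substituting a_X = 1 and a_V = 0, rearrange to (I - Q) a = r where r[i] = P(i -> X):
  [1, -1/16, -1/8, -1/16] . (a_Y, a_Z, a_W, a_U) = 1/2
  [-1/8, 1, -5/16, -1/8] . (a_Y, a_Z, a_W, a_U) = 7/16
  [-1/16, -3/16, 1, -1/2] . (a_Y, a_Z, a_W, a_U) = 0
  [-1/2, -1/16, 0, 7/8] . (a_Y, a_Z, a_W, a_U) = 1/16

Solving yields:
  a_Y = 29377/46985
  a_Z = 33069/46985
  a_W = 19289/46985
  a_U = 4501/9397

Starting state is U, so the absorption probability is a_U = 4501/9397.

Answer: 4501/9397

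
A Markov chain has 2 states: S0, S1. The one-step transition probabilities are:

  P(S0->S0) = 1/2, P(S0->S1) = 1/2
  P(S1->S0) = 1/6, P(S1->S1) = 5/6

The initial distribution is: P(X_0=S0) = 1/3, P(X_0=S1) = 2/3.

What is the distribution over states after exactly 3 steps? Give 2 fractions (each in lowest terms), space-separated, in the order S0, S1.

Propagating the distribution step by step (d_{t+1} = d_t * P):
d_0 = (S0=1/3, S1=2/3)
  d_1[S0] = 1/3*1/2 + 2/3*1/6 = 5/18
  d_1[S1] = 1/3*1/2 + 2/3*5/6 = 13/18
d_1 = (S0=5/18, S1=13/18)
  d_2[S0] = 5/18*1/2 + 13/18*1/6 = 7/27
  d_2[S1] = 5/18*1/2 + 13/18*5/6 = 20/27
d_2 = (S0=7/27, S1=20/27)
  d_3[S0] = 7/27*1/2 + 20/27*1/6 = 41/162
  d_3[S1] = 7/27*1/2 + 20/27*5/6 = 121/162
d_3 = (S0=41/162, S1=121/162)

Answer: 41/162 121/162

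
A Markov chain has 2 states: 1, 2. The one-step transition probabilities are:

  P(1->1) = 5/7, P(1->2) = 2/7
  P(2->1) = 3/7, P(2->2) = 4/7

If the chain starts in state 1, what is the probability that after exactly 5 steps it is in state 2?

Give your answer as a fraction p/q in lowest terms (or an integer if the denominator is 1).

Computing P^5 by repeated multiplication:
P^1 =
  1: [5/7, 2/7]
  2: [3/7, 4/7]
P^2 =
  1: [31/49, 18/49]
  2: [27/49, 22/49]
P^3 =
  1: [209/343, 134/343]
  2: [201/343, 142/343]
P^4 =
  1: [1447/2401, 954/2401]
  2: [1431/2401, 970/2401]
P^5 =
  1: [10097/16807, 6710/16807]
  2: [10065/16807, 6742/16807]

(P^5)[1 -> 2] = 6710/16807

Answer: 6710/16807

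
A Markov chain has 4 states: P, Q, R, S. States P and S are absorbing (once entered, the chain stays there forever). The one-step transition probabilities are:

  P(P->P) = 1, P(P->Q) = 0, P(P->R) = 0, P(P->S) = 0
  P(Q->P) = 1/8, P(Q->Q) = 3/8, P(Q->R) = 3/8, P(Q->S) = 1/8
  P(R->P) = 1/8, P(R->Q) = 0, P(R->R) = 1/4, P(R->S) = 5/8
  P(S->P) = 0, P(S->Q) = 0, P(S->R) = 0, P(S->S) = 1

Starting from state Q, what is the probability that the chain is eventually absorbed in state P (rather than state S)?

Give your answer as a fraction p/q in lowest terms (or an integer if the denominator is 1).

Answer: 3/10

Derivation:
Let a_i = P(absorbed in P | start in state i).
Boundary conditions: a_P = 1, a_S = 0.
For each transient state i, a_i = sum_j P(i->j) * a_j:
  a_Q = 1/8*a_P + 3/8*a_Q + 3/8*a_R + 1/8*a_S
  a_R = 1/8*a_P + 0*a_Q + 1/4*a_R + 5/8*a_S

Substituting a_P = 1 and a_S = 0, rearrange to (I - Q) a = r where r[i] = P(i -> P):
  [5/8, -3/8] . (a_Q, a_R) = 1/8
  [0, 3/4] . (a_Q, a_R) = 1/8

Solving yields:
  a_Q = 3/10
  a_R = 1/6

Starting state is Q, so the absorption probability is a_Q = 3/10.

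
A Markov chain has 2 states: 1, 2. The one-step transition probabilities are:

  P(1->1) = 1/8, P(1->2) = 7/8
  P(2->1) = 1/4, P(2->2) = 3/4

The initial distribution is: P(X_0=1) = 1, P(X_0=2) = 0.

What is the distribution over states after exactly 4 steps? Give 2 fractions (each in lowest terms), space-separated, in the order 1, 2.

Answer: 911/4096 3185/4096

Derivation:
Propagating the distribution step by step (d_{t+1} = d_t * P):
d_0 = (1=1, 2=0)
  d_1[1] = 1*1/8 + 0*1/4 = 1/8
  d_1[2] = 1*7/8 + 0*3/4 = 7/8
d_1 = (1=1/8, 2=7/8)
  d_2[1] = 1/8*1/8 + 7/8*1/4 = 15/64
  d_2[2] = 1/8*7/8 + 7/8*3/4 = 49/64
d_2 = (1=15/64, 2=49/64)
  d_3[1] = 15/64*1/8 + 49/64*1/4 = 113/512
  d_3[2] = 15/64*7/8 + 49/64*3/4 = 399/512
d_3 = (1=113/512, 2=399/512)
  d_4[1] = 113/512*1/8 + 399/512*1/4 = 911/4096
  d_4[2] = 113/512*7/8 + 399/512*3/4 = 3185/4096
d_4 = (1=911/4096, 2=3185/4096)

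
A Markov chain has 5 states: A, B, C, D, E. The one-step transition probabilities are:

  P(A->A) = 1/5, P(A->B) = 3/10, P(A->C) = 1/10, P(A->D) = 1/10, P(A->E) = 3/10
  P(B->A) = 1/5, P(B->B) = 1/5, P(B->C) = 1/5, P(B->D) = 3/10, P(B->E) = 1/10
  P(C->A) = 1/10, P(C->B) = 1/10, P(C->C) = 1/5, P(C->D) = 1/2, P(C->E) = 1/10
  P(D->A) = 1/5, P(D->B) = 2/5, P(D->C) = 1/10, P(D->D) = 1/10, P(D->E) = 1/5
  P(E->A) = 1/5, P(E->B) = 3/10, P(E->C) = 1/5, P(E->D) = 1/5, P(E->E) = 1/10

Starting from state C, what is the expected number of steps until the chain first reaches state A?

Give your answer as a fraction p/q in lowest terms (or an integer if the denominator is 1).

Answer: 1930/321

Derivation:
Let h_i = expected steps to first reach A from state i.
Boundary: h_A = 0.
First-step equations for the other states:
  h_B = 1 + 1/5*h_A + 1/5*h_B + 1/5*h_C + 3/10*h_D + 1/10*h_E
  h_C = 1 + 1/10*h_A + 1/10*h_B + 1/5*h_C + 1/2*h_D + 1/10*h_E
  h_D = 1 + 1/5*h_A + 2/5*h_B + 1/10*h_C + 1/10*h_D + 1/5*h_E
  h_E = 1 + 1/5*h_A + 3/10*h_B + 1/5*h_C + 1/5*h_D + 1/10*h_E

Substituting h_A = 0 and rearranging gives the linear system (I - Q) h = 1:
  [4/5, -1/5, -3/10, -1/10] . (h_B, h_C, h_D, h_E) = 1
  [-1/10, 4/5, -1/2, -1/10] . (h_B, h_C, h_D, h_E) = 1
  [-2/5, -1/10, 9/10, -1/5] . (h_B, h_C, h_D, h_E) = 1
  [-3/10, -1/5, -1/5, 9/10] . (h_B, h_C, h_D, h_E) = 1

Solving yields:
  h_B = 4100/749
  h_C = 1930/321
  h_D = 12200/2247
  h_E = 12310/2247

Starting state is C, so the expected hitting time is h_C = 1930/321.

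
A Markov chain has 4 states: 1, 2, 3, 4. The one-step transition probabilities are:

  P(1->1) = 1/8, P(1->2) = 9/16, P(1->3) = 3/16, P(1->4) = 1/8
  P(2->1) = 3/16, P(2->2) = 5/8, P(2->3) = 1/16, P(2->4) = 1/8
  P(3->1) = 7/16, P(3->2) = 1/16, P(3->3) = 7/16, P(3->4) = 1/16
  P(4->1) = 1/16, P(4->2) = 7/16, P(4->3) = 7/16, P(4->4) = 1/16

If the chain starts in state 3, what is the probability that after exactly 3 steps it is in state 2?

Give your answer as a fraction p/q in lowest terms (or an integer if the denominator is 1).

Answer: 1719/4096

Derivation:
Computing P^3 by repeated multiplication:
P^1 =
  1: [1/8, 9/16, 3/16, 1/8]
  2: [3/16, 5/8, 1/16, 1/8]
  3: [7/16, 1/16, 7/16, 1/16]
  4: [1/16, 7/16, 7/16, 1/16]
P^2 =
  1: [27/128, 125/256, 25/128, 27/256]
  2: [45/256, 71/128, 5/32, 29/256]
  3: [67/256, 87/256, 39/128, 3/32]
  4: [73/256, 93/256, 33/128, 3/32]
P^3 =
  1: [215/1024, 1975/4096, 413/2048, 435/4096]
  2: [825/4096, 517/1024, 95/512, 443/4096]
  3: [965/4096, 1719/4096, 501/2048, 205/2048]
  4: [911/4096, 1821/4096, 471/2048, 211/2048]

(P^3)[3 -> 2] = 1719/4096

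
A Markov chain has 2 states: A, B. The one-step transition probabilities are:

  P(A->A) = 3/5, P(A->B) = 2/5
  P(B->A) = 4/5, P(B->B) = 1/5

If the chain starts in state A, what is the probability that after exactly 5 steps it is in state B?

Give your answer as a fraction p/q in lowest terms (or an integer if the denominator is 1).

Computing P^5 by repeated multiplication:
P^1 =
  A: [3/5, 2/5]
  B: [4/5, 1/5]
P^2 =
  A: [17/25, 8/25]
  B: [16/25, 9/25]
P^3 =
  A: [83/125, 42/125]
  B: [84/125, 41/125]
P^4 =
  A: [417/625, 208/625]
  B: [416/625, 209/625]
P^5 =
  A: [2083/3125, 1042/3125]
  B: [2084/3125, 1041/3125]

(P^5)[A -> B] = 1042/3125

Answer: 1042/3125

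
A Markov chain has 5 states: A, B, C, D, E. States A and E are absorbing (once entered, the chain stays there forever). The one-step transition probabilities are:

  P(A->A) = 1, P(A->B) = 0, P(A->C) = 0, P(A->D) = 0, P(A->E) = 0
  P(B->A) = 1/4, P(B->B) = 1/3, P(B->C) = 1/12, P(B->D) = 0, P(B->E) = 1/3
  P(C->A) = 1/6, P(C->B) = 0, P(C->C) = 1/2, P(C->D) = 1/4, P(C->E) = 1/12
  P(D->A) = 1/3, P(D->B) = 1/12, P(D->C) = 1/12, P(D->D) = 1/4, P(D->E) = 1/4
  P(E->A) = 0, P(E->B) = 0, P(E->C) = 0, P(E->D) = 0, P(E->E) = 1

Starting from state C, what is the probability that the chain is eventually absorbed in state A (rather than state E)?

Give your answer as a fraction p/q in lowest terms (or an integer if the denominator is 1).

Let a_i = P(absorbed in A | start in state i).
Boundary conditions: a_A = 1, a_E = 0.
For each transient state i, a_i = sum_j P(i->j) * a_j:
  a_B = 1/4*a_A + 1/3*a_B + 1/12*a_C + 0*a_D + 1/3*a_E
  a_C = 1/6*a_A + 0*a_B + 1/2*a_C + 1/4*a_D + 1/12*a_E
  a_D = 1/3*a_A + 1/12*a_B + 1/12*a_C + 1/4*a_D + 1/4*a_E

Substituting a_A = 1 and a_E = 0, rearrange to (I - Q) a = r where r[i] = P(i -> A):
  [2/3, -1/12, 0] . (a_B, a_C, a_D) = 1/4
  [0, 1/2, -1/4] . (a_B, a_C, a_D) = 1/6
  [-1/12, -1/12, 3/4] . (a_B, a_C, a_D) = 1/3

Solving yields:
  a_B = 61/135
  a_C = 83/135
  a_D = 76/135

Starting state is C, so the absorption probability is a_C = 83/135.

Answer: 83/135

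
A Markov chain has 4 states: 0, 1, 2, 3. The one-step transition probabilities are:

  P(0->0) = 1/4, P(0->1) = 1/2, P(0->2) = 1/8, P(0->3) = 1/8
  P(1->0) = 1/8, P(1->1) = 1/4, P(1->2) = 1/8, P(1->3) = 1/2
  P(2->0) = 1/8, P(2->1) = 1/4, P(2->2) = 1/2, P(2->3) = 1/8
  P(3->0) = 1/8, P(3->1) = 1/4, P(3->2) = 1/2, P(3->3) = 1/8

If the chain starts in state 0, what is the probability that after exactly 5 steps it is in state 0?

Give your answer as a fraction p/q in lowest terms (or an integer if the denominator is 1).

Answer: 2341/16384

Derivation:
Computing P^5 by repeated multiplication:
P^1 =
  0: [1/4, 1/2, 1/8, 1/8]
  1: [1/8, 1/4, 1/8, 1/2]
  2: [1/8, 1/4, 1/2, 1/8]
  3: [1/8, 1/4, 1/2, 1/8]
P^2 =
  0: [5/32, 5/16, 7/32, 5/16]
  1: [9/64, 9/32, 23/64, 7/32]
  2: [9/64, 9/32, 23/64, 7/32]
  3: [9/64, 9/32, 23/64, 7/32]
P^3 =
  0: [37/256, 37/128, 83/256, 31/128]
  1: [73/512, 73/256, 175/512, 59/256]
  2: [73/512, 73/256, 175/512, 59/256]
  3: [73/512, 73/256, 175/512, 59/256]
P^4 =
  0: [293/2048, 293/1024, 691/2048, 239/1024]
  1: [585/4096, 585/2048, 1391/4096, 475/2048]
  2: [585/4096, 585/2048, 1391/4096, 475/2048]
  3: [585/4096, 585/2048, 1391/4096, 475/2048]
P^5 =
  0: [2341/16384, 2341/8192, 5555/16384, 1903/8192]
  1: [4681/32768, 4681/16384, 11119/32768, 3803/16384]
  2: [4681/32768, 4681/16384, 11119/32768, 3803/16384]
  3: [4681/32768, 4681/16384, 11119/32768, 3803/16384]

(P^5)[0 -> 0] = 2341/16384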